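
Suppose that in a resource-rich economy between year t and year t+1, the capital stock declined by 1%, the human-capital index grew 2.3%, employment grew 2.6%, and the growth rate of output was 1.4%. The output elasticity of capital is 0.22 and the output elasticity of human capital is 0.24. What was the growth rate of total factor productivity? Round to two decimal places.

Labor's share = 1 − 0.22 − 0.24 = 0.54.
The capital stock: 0.22 × (-1) = -0.22 pp.
The human-capital index: 0.24 × 2.3 = 0.552 pp.
Employment: 0.54 × 2.6 = 1.404 pp.
TFP growth = 1.4 − 1.736 = -0.336%.

-0.34%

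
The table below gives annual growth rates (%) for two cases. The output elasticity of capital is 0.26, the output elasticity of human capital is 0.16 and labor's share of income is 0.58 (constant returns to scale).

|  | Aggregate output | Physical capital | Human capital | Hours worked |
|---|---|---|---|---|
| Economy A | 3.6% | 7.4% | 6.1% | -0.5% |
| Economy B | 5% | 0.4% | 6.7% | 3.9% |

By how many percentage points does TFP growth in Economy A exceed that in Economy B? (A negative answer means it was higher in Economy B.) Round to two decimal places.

-0.57 percentage points

Labor's share = 1 − 0.26 − 0.16 = 0.58.
Economy A: TFP = 3.6 − 1.924 − 0.976 + 0.29 = 0.99%.
Economy B: TFP = 5 − 0.104 − 1.072 − 2.262 = 1.562%.
Difference = 0.99 − (1.562) = -0.572 pp.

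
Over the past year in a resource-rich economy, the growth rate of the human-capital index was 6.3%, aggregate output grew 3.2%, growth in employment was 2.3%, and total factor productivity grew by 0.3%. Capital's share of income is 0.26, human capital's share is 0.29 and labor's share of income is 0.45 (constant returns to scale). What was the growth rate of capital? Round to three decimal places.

0.146%

Labor's share = 1 − 0.26 − 0.29 = 0.45.
gY = gA + 0.29×6.3 + 0.45×2.3 + 0.26×g.
0.26×g = 3.2 − 0.3 − 2.862 = 0.038.
g = 0.038 / 0.26 = 0.14615%.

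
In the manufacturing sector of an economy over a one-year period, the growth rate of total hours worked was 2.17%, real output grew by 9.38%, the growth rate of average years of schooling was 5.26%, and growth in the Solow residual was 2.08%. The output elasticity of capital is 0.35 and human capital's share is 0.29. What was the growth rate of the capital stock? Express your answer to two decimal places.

The capital stock grew 14.27%.

Labor's share = 1 − 0.35 − 0.29 = 0.36.
gY = gA + 0.29×5.26 + 0.36×2.17 + 0.35×g.
0.35×g = 9.38 − 2.08 − 2.3066 = 4.9934.
g = 4.9934 / 0.35 = 14.2669%.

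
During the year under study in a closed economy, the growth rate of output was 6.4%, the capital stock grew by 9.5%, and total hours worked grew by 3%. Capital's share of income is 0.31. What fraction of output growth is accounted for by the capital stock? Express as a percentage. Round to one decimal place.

46.0%

The capital stock contributed 0.31 × 9.5 = 2.945 pp.
Share of growth = 2.945 / 6.4 × 100 = 46.016%.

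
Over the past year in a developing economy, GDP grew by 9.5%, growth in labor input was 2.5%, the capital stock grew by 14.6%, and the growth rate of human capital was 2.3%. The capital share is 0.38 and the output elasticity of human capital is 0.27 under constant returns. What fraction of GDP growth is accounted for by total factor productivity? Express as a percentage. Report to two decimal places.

25.85%

Labor's share = 1 − 0.38 − 0.27 = 0.35.
The capital stock: 0.38 × 14.6 = 5.548 pp.
Human capital: 0.27 × 2.3 = 0.621 pp.
Labor input: 0.35 × 2.5 = 0.875 pp.
TFP growth = 9.5 − 7.044 = 2.456%.
TFP share of growth = 2.456 / 9.5 × 100 = 25.8526%.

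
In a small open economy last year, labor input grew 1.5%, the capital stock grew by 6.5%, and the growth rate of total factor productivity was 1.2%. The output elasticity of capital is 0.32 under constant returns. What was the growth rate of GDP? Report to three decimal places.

Labor's share = 1 − 0.32 = 0.68.
The capital stock: 0.32 × 6.5 = 2.08 pp.
Labor input: 0.68 × 1.5 = 1.02 pp.
Output growth = 1.2 + 3.1 = 4.3%.

GDP grew 4.300%.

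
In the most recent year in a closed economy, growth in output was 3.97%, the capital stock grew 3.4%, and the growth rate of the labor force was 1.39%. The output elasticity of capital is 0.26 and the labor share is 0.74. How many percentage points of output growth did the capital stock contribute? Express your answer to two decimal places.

0.88 percentage points

Contribution = share × growth = 0.26 × 3.4 = 0.884 pp.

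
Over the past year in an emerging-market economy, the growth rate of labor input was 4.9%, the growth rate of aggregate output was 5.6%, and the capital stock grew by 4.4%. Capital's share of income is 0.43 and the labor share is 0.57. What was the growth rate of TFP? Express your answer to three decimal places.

Labor's share = 1 − 0.43 = 0.57.
The capital stock: 0.43 × 4.4 = 1.892 pp.
Labor input: 0.57 × 4.9 = 2.793 pp.
TFP growth = 5.6 − 4.685 = 0.915%.

0.915%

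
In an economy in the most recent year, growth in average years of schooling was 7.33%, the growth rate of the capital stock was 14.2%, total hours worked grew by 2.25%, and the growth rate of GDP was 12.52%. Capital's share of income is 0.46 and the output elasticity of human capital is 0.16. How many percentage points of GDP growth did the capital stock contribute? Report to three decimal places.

Contribution = share × growth = 0.46 × 14.2 = 6.532 pp.

6.532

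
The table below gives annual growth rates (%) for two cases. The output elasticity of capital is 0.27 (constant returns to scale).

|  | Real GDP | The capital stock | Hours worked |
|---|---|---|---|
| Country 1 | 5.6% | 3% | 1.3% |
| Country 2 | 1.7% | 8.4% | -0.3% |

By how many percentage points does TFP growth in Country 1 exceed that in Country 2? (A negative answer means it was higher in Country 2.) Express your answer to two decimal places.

Labor's share = 1 − 0.27 = 0.73.
Country 1: TFP = 5.6 − 0.81 − 0.949 = 3.841%.
Country 2: TFP = 1.7 − 2.268 + 0.219 = -0.349%.
Difference = 3.841 − (-0.349) = 4.19 pp.

4.19 percentage points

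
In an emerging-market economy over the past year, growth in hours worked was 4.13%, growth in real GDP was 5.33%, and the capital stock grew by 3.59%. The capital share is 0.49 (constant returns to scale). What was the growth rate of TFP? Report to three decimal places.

Labor's share = 1 − 0.49 = 0.51.
The capital stock: 0.49 × 3.59 = 1.7591 pp.
Hours worked: 0.51 × 4.13 = 2.1063 pp.
TFP growth = 5.33 − 3.8654 = 1.4646%.

TFP grew 1.465%.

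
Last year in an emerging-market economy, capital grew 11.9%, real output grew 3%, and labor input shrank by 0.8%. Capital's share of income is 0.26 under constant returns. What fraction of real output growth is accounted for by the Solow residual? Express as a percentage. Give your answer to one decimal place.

Labor's share = 1 − 0.26 = 0.74.
Capital: 0.26 × 11.9 = 3.094 pp.
Labor input: 0.74 × (-0.8) = -0.592 pp.
TFP growth = 3 − 2.502 = 0.498%.
TFP share of growth = 0.498 / 3 × 100 = 16.6%.

The Solow residual accounted for 16.6% of growth.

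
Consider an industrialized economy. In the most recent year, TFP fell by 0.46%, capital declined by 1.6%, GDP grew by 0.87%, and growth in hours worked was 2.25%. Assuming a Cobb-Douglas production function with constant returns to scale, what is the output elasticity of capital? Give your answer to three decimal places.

gY = gA + α·gK + (1−α)·gL, so gY − gA − gL = α(gK − gL).
0.87 + 0.46 − 2.25 = α × (-1.6 − 2.25).
-0.92 = -3.85 α, so α = 0.23896.

α = 0.239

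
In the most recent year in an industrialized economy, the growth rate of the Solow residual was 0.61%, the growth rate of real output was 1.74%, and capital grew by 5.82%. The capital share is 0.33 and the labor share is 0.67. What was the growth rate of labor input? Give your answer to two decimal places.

Labor's share = 1 − 0.33 = 0.67.
gY = gA + 0.33×5.82 + 0.67×g.
0.67×g = 1.74 − 0.61 − 1.9206 = -0.7906.
g = -0.7906 / 0.67 = -1.18%.

-1.18%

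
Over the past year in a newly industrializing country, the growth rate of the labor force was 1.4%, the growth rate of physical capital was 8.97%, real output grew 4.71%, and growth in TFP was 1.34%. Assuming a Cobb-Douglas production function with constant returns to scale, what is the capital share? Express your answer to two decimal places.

α = 0.26

gY = gA + α·gK + (1−α)·gL, so gY − gA − gL = α(gK − gL).
4.71 − 1.34 − 1.4 = α × (8.97 − 1.4).
1.97 = 7.57 α, so α = 0.2602.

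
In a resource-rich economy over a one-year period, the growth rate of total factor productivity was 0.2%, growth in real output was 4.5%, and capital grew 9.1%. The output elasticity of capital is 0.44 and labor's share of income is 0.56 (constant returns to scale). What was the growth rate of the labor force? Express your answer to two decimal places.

Labor's share = 1 − 0.44 = 0.56.
gY = gA + 0.44×9.1 + 0.56×g.
0.56×g = 4.5 − 0.2 − 4.004 = 0.296.
g = 0.296 / 0.56 = 0.5286%.

The labor force growth was 0.53%.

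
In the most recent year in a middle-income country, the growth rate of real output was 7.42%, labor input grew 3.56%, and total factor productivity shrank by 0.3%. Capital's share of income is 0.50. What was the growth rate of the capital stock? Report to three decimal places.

The capital stock growth was 11.880%.

Labor's share = 1 − 0.5 = 0.5.
gY = gA + 0.5×3.56 + 0.5×g.
0.5×g = 7.42 + 0.3 − 1.78 = 5.94.
g = 5.94 / 0.5 = 11.88%.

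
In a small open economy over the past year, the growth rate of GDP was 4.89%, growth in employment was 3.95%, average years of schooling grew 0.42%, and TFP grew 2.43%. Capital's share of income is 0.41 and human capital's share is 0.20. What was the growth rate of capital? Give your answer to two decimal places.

Labor's share = 1 − 0.41 − 0.2 = 0.39.
gY = gA + 0.2×0.42 + 0.39×3.95 + 0.41×g.
0.41×g = 4.89 − 2.43 − 1.6245 = 0.8355.
g = 0.8355 / 0.41 = 2.0378%.

Capital growth was 2.04%.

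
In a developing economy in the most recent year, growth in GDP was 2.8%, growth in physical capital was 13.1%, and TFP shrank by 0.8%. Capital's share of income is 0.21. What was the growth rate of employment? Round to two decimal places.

Labor's share = 1 − 0.21 = 0.79.
gY = gA + 0.21×13.1 + 0.79×g.
0.79×g = 2.8 + 0.8 − 2.751 = 0.849.
g = 0.849 / 0.79 = 1.0747%.

1.07%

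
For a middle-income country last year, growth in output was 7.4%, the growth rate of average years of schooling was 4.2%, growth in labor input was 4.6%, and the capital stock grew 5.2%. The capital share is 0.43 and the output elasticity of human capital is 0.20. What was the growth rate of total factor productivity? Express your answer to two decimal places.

Labor's share = 1 − 0.43 − 0.2 = 0.37.
The capital stock: 0.43 × 5.2 = 2.236 pp.
Average years of schooling: 0.2 × 4.2 = 0.84 pp.
Labor input: 0.37 × 4.6 = 1.702 pp.
TFP growth = 7.4 − 4.778 = 2.622%.

2.62%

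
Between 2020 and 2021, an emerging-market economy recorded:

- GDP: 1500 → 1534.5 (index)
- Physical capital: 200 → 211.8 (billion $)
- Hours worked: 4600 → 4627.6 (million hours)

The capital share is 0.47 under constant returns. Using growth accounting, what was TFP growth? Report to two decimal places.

GDP growth = (1534.5 − 1500) / 1500 = 2.3%.
Physical capital growth = (211.8 − 200) / 200 = 5.9%.
Hours worked growth = (4627.6 − 4600) / 4600 = 0.6%.
Labor's share = 1 − 0.47 = 0.53.
Physical capital: 0.47 × 5.9 = 2.773 pp.
Hours worked: 0.53 × 0.6 = 0.318 pp.
TFP growth = 2.3 − 3.091 = -0.791%.

-0.79%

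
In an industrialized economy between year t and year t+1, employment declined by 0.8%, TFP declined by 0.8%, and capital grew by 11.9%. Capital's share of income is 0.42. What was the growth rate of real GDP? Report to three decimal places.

Labor's share = 1 − 0.42 = 0.58.
Capital: 0.42 × 11.9 = 4.998 pp.
Employment: 0.58 × (-0.8) = -0.464 pp.
Output growth = -0.8 + 4.534 = 3.734%.

3.734%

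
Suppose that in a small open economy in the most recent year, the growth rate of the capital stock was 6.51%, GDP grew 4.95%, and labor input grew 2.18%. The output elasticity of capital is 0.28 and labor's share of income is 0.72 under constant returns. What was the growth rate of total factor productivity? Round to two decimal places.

1.56%

Labor's share = 1 − 0.28 = 0.72.
The capital stock: 0.28 × 6.51 = 1.8228 pp.
Labor input: 0.72 × 2.18 = 1.5696 pp.
TFP growth = 4.95 − 3.3924 = 1.5576%.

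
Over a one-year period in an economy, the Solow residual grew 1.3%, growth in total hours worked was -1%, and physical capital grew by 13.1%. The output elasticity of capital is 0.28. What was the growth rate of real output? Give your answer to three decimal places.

Real output grew 4.248%.

Labor's share = 1 − 0.28 = 0.72.
Physical capital: 0.28 × 13.1 = 3.668 pp.
Total hours worked: 0.72 × (-1) = -0.72 pp.
Output growth = 1.3 + 2.948 = 4.248%.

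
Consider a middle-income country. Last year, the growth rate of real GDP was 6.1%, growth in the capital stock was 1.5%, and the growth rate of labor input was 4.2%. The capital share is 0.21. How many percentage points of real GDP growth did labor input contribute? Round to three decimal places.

3.318

Labor's share = 1 − 0.21 = 0.79.
Contribution = share × growth = 0.79 × 4.2 = 3.318 pp.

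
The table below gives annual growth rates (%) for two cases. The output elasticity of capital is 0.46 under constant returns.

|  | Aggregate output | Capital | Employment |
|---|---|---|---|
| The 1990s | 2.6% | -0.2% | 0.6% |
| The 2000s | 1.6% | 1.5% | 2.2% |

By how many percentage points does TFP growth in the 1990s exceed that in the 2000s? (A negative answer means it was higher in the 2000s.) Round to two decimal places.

Labor's share = 1 − 0.46 = 0.54.
The 1990s: TFP = 2.6 + 0.092 − 0.324 = 2.368%.
The 2000s: TFP = 1.6 − 0.69 − 1.188 = -0.278%.
Difference = 2.368 − (-0.278) = 2.646 pp.

2.65 percentage points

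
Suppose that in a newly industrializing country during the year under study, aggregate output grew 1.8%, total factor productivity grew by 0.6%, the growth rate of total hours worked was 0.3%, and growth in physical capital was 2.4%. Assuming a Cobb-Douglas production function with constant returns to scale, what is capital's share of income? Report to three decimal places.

Capital's share of income is 0.429.

gY = gA + α·gK + (1−α)·gL, so gY − gA − gL = α(gK − gL).
1.8 − 0.6 − 0.3 = α × (2.4 − 0.3).
0.9 = 2.1 α, so α = 0.42857.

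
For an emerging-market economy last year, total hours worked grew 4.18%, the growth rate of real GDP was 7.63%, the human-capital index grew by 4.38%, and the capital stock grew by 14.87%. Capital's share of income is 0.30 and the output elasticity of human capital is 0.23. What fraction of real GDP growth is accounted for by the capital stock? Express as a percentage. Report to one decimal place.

The capital stock accounted for 58.5% of growth.

The capital stock contributed 0.3 × 14.87 = 4.461 pp.
Share of growth = 4.461 / 7.63 × 100 = 58.467%.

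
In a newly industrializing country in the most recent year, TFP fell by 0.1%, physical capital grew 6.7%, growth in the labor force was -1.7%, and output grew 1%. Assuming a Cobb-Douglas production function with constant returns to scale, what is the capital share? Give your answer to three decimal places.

α = 0.333

gY = gA + α·gK + (1−α)·gL, so gY − gA − gL = α(gK − gL).
1 + 0.1 + 1.7 = α × (6.7 − (-1.7)).
2.8 = 8.4 α, so α = 0.33333.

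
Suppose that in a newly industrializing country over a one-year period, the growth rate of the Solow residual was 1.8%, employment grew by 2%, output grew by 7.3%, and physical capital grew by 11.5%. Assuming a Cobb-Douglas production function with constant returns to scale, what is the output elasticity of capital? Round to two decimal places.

The output elasticity of capital is 0.37.

gY = gA + α·gK + (1−α)·gL, so gY − gA − gL = α(gK − gL).
7.3 − 1.8 − 2 = α × (11.5 − 2).
3.5 = 9.5 α, so α = 0.3684.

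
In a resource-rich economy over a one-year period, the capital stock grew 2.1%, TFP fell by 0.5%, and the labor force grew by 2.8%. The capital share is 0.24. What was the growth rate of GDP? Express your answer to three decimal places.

GDP grew 2.132%.

Labor's share = 1 − 0.24 = 0.76.
The capital stock: 0.24 × 2.1 = 0.504 pp.
The labor force: 0.76 × 2.8 = 2.128 pp.
Output growth = -0.5 + 2.632 = 2.132%.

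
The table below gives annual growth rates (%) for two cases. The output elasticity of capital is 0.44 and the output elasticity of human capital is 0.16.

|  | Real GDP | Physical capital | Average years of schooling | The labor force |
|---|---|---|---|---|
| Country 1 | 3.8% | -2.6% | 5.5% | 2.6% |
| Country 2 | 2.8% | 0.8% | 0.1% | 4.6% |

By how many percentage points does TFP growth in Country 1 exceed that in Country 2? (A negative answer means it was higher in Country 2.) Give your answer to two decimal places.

2.43 percentage points

Labor's share = 1 − 0.44 − 0.16 = 0.4.
Country 1: TFP = 3.8 + 1.144 − 0.88 − 1.04 = 3.024%.
Country 2: TFP = 2.8 − 0.352 − 0.016 − 1.84 = 0.592%.
Difference = 3.024 − (0.592) = 2.432 pp.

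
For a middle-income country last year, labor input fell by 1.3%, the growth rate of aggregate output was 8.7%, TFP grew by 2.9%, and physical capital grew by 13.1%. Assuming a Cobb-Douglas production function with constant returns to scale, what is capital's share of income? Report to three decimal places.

gY = gA + α·gK + (1−α)·gL, so gY − gA − gL = α(gK − gL).
8.7 − 2.9 + 1.3 = α × (13.1 − (-1.3)).
7.1 = 14.4 α, so α = 0.49306.

0.493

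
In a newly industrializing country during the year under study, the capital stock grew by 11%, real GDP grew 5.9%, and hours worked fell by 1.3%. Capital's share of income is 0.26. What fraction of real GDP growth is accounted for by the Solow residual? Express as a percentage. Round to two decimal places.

Labor's share = 1 − 0.26 = 0.74.
The capital stock: 0.26 × 11 = 2.86 pp.
Hours worked: 0.74 × (-1.3) = -0.962 pp.
TFP growth = 5.9 − 1.898 = 4.002%.
TFP share of growth = 4.002 / 5.9 × 100 = 67.8305%.

67.83%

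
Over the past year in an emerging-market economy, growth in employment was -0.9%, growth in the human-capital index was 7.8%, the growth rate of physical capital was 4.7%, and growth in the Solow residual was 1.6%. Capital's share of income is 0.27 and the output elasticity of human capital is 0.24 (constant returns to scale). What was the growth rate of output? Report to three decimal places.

4.300%

Labor's share = 1 − 0.27 − 0.24 = 0.49.
Physical capital: 0.27 × 4.7 = 1.269 pp.
The human-capital index: 0.24 × 7.8 = 1.872 pp.
Employment: 0.49 × (-0.9) = -0.441 pp.
Output growth = 1.6 + 2.7 = 4.3%.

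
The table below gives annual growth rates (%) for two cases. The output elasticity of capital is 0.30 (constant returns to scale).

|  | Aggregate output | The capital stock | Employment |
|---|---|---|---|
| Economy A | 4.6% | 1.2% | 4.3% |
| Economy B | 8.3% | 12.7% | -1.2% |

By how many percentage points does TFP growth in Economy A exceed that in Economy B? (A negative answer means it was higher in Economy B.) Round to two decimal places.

-4.10 percentage points

Labor's share = 1 − 0.3 = 0.7.
Economy A: TFP = 4.6 − 0.36 − 3.01 = 1.23%.
Economy B: TFP = 8.3 − 3.81 + 0.84 = 5.33%.
Difference = 1.23 − (5.33) = -4.1 pp.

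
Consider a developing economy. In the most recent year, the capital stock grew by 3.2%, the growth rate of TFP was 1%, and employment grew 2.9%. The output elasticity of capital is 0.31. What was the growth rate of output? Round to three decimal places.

Labor's share = 1 − 0.31 = 0.69.
The capital stock: 0.31 × 3.2 = 0.992 pp.
Employment: 0.69 × 2.9 = 2.001 pp.
Output growth = 1 + 2.993 = 3.993%.

3.993%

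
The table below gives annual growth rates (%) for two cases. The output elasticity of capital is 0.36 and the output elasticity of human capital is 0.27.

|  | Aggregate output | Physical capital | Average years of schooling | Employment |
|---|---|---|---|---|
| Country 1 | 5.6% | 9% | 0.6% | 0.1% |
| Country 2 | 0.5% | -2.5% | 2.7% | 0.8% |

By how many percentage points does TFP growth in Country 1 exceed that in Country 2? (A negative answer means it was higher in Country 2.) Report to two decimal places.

Labor's share = 1 − 0.36 − 0.27 = 0.37.
Country 1: TFP = 5.6 − 3.24 − 0.162 − 0.037 = 2.161%.
Country 2: TFP = 0.5 + 0.9 − 0.729 − 0.296 = 0.375%.
Difference = 2.161 − (0.375) = 1.786 pp.

1.79 percentage points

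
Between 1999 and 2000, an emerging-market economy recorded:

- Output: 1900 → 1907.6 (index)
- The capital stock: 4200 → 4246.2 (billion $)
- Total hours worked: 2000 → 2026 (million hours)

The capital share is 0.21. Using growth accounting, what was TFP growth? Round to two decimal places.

-0.86%

Output growth = (1907.6 − 1900) / 1900 = 0.4%.
The capital stock growth = (4246.2 − 4200) / 4200 = 1.1%.
Total hours worked growth = (2026 − 2000) / 2000 = 1.3%.
Labor's share = 1 − 0.21 = 0.79.
The capital stock: 0.21 × 1.1 = 0.231 pp.
Total hours worked: 0.79 × 1.3 = 1.027 pp.
TFP growth = 0.4 − 1.258 = -0.858%.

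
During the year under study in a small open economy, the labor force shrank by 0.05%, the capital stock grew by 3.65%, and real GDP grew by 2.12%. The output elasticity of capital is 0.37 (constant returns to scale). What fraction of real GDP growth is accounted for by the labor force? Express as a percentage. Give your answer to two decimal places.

Labor's share = 1 − 0.37 = 0.63.
The labor force contributed 0.63 × (-0.05) = -0.0315 pp.
Share of growth = -0.0315 / 2.12 × 100 = -1.4858%.

The labor force accounted for -1.49% of growth.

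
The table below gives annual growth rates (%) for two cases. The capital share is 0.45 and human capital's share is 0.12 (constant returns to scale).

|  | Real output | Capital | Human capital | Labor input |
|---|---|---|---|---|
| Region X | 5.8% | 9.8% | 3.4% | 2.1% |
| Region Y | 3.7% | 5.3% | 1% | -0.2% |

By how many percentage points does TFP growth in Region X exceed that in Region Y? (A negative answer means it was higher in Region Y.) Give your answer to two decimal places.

Labor's share = 1 − 0.45 − 0.12 = 0.43.
Region X: TFP = 5.8 − 4.41 − 0.408 − 0.903 = 0.079%.
Region Y: TFP = 3.7 − 2.385 − 0.12 + 0.086 = 1.281%.
Difference = 0.079 − (1.281) = -1.202 pp.

-1.20 percentage points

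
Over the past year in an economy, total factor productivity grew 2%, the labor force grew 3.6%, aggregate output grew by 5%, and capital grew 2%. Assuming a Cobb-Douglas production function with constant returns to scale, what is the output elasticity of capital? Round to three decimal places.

α = 0.375

gY = gA + α·gK + (1−α)·gL, so gY − gA − gL = α(gK − gL).
5 − 2 − 3.6 = α × (2 − 3.6).
-0.6 = -1.6 α, so α = 0.375.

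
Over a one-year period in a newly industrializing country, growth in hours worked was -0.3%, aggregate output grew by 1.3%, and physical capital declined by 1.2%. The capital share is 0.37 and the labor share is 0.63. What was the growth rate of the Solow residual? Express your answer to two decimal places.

Labor's share = 1 − 0.37 = 0.63.
Physical capital: 0.37 × (-1.2) = -0.444 pp.
Hours worked: 0.63 × (-0.3) = -0.189 pp.
TFP growth = 1.3 + 0.633 = 1.933%.

1.93%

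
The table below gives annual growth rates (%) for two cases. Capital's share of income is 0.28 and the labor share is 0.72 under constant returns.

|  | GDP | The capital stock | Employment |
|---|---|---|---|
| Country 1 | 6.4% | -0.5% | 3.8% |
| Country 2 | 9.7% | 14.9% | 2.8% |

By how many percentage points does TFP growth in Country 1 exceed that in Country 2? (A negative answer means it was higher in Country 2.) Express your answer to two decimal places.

Labor's share = 1 − 0.28 = 0.72.
Country 1: TFP = 6.4 + 0.14 − 2.736 = 3.804%.
Country 2: TFP = 9.7 − 4.172 − 2.016 = 3.512%.
Difference = 3.804 − (3.512) = 0.292 pp.

0.29 percentage points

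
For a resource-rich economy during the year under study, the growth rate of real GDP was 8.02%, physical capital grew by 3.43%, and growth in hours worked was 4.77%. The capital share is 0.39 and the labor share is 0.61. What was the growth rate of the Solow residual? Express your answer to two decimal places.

Labor's share = 1 − 0.39 = 0.61.
Physical capital: 0.39 × 3.43 = 1.3377 pp.
Hours worked: 0.61 × 4.77 = 2.9097 pp.
TFP growth = 8.02 − 4.2474 = 3.7726%.

The Solow residual growth was 3.77%.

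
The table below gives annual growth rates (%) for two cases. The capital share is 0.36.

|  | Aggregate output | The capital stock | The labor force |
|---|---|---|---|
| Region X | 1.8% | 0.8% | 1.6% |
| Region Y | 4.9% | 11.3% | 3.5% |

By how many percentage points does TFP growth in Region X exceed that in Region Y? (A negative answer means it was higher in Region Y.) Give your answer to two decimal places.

1.90 percentage points

Labor's share = 1 − 0.36 = 0.64.
Region X: TFP = 1.8 − 0.288 − 1.024 = 0.488%.
Region Y: TFP = 4.9 − 4.068 − 2.24 = -1.408%.
Difference = 0.488 − (-1.408) = 1.896 pp.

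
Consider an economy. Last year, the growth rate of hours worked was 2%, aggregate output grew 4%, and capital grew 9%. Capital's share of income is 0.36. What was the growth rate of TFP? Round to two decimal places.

Labor's share = 1 − 0.36 = 0.64.
Capital: 0.36 × 9 = 3.24 pp.
Hours worked: 0.64 × 2 = 1.28 pp.
TFP growth = 4 − 4.52 = -0.52%.

-0.52%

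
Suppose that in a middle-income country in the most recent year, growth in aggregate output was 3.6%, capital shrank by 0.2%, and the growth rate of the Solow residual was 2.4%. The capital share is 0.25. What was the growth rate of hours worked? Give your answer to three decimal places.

1.667%

Labor's share = 1 − 0.25 = 0.75.
gY = gA + 0.25×(-0.2) + 0.75×g.
0.75×g = 3.6 − 2.4 + 0.05 = 1.25.
g = 1.25 / 0.75 = 1.66667%.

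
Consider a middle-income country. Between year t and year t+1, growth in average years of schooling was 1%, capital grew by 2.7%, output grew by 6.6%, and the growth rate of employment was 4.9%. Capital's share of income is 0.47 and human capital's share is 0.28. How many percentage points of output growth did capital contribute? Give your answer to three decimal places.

1.269

Contribution = share × growth = 0.47 × 2.7 = 1.269 pp.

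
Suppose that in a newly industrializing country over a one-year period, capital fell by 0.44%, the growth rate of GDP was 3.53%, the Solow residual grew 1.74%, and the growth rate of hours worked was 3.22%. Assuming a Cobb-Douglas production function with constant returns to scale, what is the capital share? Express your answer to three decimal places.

gY = gA + α·gK + (1−α)·gL, so gY − gA − gL = α(gK − gL).
3.53 − 1.74 − 3.22 = α × (-0.44 − 3.22).
-1.43 = -3.66 α, so α = 0.39071.

α = 0.391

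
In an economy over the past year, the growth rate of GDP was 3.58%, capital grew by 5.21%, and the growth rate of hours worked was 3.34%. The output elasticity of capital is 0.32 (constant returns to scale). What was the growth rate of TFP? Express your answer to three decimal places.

Labor's share = 1 − 0.32 = 0.68.
Capital: 0.32 × 5.21 = 1.6672 pp.
Hours worked: 0.68 × 3.34 = 2.2712 pp.
TFP growth = 3.58 − 3.9384 = -0.3584%.

-0.358%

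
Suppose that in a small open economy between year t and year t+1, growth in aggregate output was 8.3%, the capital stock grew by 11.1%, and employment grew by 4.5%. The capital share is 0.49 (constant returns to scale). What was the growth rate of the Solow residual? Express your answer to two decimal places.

Labor's share = 1 − 0.49 = 0.51.
The capital stock: 0.49 × 11.1 = 5.439 pp.
Employment: 0.51 × 4.5 = 2.295 pp.
TFP growth = 8.3 − 7.734 = 0.566%.

The Solow residual growth was 0.57%.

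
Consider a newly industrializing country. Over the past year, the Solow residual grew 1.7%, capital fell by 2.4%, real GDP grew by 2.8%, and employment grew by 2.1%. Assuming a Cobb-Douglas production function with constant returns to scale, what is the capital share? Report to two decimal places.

gY = gA + α·gK + (1−α)·gL, so gY − gA − gL = α(gK − gL).
2.8 − 1.7 − 2.1 = α × (-2.4 − 2.1).
-1 = -4.5 α, so α = 0.2222.

0.22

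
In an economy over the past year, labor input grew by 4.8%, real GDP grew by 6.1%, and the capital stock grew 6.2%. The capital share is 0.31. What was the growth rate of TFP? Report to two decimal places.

TFP grew 0.87%.

Labor's share = 1 − 0.31 = 0.69.
The capital stock: 0.31 × 6.2 = 1.922 pp.
Labor input: 0.69 × 4.8 = 3.312 pp.
TFP growth = 6.1 − 5.234 = 0.866%.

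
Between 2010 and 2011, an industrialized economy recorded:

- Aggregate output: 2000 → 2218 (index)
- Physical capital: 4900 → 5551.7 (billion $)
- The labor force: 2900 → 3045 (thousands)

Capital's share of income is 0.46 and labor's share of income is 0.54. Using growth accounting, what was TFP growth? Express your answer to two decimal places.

Aggregate output growth = (2218 − 2000) / 2000 = 10.9%.
Physical capital growth = (5551.7 − 4900) / 4900 = 13.3%.
The labor force growth = (3045 − 2900) / 2900 = 5%.
Labor's share = 1 − 0.46 = 0.54.
Physical capital: 0.46 × 13.3 = 6.118 pp.
The labor force: 0.54 × 5 = 2.7 pp.
TFP growth = 10.9 − 8.818 = 2.082%.

2.08%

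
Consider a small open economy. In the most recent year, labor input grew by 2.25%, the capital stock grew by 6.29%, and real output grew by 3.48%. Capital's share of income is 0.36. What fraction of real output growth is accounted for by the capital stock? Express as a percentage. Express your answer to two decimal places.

The capital stock accounted for 65.07% of growth.

The capital stock contributed 0.36 × 6.29 = 2.2644 pp.
Share of growth = 2.2644 / 3.48 × 100 = 65.069%.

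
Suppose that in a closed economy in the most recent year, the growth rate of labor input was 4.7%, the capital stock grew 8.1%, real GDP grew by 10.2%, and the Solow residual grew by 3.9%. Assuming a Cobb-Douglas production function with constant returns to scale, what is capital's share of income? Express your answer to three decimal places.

gY = gA + α·gK + (1−α)·gL, so gY − gA − gL = α(gK − gL).
10.2 − 3.9 − 4.7 = α × (8.1 − 4.7).
1.6 = 3.4 α, so α = 0.47059.

Capital's share of income is 0.471.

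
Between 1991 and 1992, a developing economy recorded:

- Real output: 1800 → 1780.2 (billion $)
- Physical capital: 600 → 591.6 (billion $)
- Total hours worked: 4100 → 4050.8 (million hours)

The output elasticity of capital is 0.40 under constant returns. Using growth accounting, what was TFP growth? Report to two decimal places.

TFP grew 0.18%.

Real output growth = (1780.2 − 1800) / 1800 = -1.1%.
Physical capital growth = (591.6 − 600) / 600 = -1.4%.
Total hours worked growth = (4050.8 − 4100) / 4100 = -1.2%.
Labor's share = 1 − 0.4 = 0.6.
Physical capital: 0.4 × (-1.4) = -0.56 pp.
Total hours worked: 0.6 × (-1.2) = -0.72 pp.
TFP growth = -1.1 + 1.28 = 0.18%.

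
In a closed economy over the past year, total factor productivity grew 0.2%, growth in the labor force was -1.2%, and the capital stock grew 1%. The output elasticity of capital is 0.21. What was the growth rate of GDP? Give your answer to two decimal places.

Labor's share = 1 − 0.21 = 0.79.
The capital stock: 0.21 × 1 = 0.21 pp.
The labor force: 0.79 × (-1.2) = -0.948 pp.
Output growth = 0.2 + (-0.738) = -0.538%.

-0.54%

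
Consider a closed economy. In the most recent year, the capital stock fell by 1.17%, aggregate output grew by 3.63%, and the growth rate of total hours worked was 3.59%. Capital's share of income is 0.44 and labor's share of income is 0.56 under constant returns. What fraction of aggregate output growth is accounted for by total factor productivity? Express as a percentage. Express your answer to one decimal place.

58.8%

Labor's share = 1 − 0.44 = 0.56.
The capital stock: 0.44 × (-1.17) = -0.5148 pp.
Total hours worked: 0.56 × 3.59 = 2.0104 pp.
TFP growth = 3.63 − 1.4956 = 2.1344%.
TFP share of growth = 2.1344 / 3.63 × 100 = 58.799%.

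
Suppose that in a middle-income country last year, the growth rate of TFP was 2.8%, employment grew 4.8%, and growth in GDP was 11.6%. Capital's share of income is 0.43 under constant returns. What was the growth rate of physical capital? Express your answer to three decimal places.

14.102%

Labor's share = 1 − 0.43 = 0.57.
gY = gA + 0.57×4.8 + 0.43×g.
0.43×g = 11.6 − 2.8 − 2.736 = 6.064.
g = 6.064 / 0.43 = 14.10233%.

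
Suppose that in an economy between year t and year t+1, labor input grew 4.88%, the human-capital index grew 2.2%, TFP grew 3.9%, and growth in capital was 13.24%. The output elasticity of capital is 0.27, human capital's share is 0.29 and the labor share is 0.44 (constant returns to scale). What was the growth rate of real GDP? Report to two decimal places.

Real GDP growth was 10.26%.

Labor's share = 1 − 0.27 − 0.29 = 0.44.
Capital: 0.27 × 13.24 = 3.5748 pp.
The human-capital index: 0.29 × 2.2 = 0.638 pp.
Labor input: 0.44 × 4.88 = 2.1472 pp.
Output growth = 3.9 + 6.36 = 10.26%.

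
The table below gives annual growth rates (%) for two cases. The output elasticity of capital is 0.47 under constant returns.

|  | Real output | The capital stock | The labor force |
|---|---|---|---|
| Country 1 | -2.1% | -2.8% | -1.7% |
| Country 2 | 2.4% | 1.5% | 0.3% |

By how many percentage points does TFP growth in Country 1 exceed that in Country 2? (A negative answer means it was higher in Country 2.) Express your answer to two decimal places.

-1.42 percentage points

Labor's share = 1 − 0.47 = 0.53.
Country 1: TFP = -2.1 + 1.316 + 0.901 = 0.117%.
Country 2: TFP = 2.4 − 0.705 − 0.159 = 1.536%.
Difference = 0.117 − (1.536) = -1.419 pp.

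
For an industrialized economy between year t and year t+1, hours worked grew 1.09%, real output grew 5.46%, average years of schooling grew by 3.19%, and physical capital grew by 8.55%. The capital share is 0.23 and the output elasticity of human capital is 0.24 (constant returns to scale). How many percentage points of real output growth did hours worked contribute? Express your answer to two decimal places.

0.58 pp

Labor's share = 1 − 0.23 − 0.24 = 0.53.
Contribution = share × growth = 0.53 × 1.09 = 0.5777 pp.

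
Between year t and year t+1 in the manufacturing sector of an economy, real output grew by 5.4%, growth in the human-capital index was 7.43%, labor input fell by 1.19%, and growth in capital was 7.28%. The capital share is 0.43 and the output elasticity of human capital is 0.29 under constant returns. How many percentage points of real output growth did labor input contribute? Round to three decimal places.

-0.333 percentage points

Labor's share = 1 − 0.43 − 0.29 = 0.28.
Contribution = share × growth = 0.28 × (-1.19) = -0.3332 pp.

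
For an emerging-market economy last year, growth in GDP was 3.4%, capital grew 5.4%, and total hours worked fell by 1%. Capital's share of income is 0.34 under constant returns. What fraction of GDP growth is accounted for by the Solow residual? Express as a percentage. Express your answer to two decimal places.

Labor's share = 1 − 0.34 = 0.66.
Capital: 0.34 × 5.4 = 1.836 pp.
Total hours worked: 0.66 × (-1) = -0.66 pp.
TFP growth = 3.4 − 1.176 = 2.224%.
TFP share of growth = 2.224 / 3.4 × 100 = 65.4118%.

The Solow residual accounted for 65.41% of growth.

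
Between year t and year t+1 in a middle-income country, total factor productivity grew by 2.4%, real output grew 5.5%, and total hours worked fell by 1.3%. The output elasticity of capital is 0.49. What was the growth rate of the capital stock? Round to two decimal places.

Labor's share = 1 − 0.49 = 0.51.
gY = gA + 0.51×(-1.3) + 0.49×g.
0.49×g = 5.5 − 2.4 + 0.663 = 3.763.
g = 3.763 / 0.49 = 7.6796%.

7.68%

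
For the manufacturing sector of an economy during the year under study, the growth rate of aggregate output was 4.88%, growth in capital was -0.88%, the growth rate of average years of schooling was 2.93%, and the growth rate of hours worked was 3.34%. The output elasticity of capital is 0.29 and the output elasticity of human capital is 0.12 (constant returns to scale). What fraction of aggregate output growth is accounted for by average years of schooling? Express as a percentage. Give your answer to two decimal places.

7.20%

Average years of schooling contributed 0.12 × 2.93 = 0.3516 pp.
Share of growth = 0.3516 / 4.88 × 100 = 7.2049%.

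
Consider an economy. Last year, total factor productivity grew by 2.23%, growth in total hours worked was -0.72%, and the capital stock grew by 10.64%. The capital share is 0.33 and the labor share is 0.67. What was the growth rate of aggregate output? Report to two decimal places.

Labor's share = 1 − 0.33 = 0.67.
The capital stock: 0.33 × 10.64 = 3.5112 pp.
Total hours worked: 0.67 × (-0.72) = -0.4824 pp.
Output growth = 2.23 + 3.0288 = 5.2588%.

Aggregate output grew 5.26%.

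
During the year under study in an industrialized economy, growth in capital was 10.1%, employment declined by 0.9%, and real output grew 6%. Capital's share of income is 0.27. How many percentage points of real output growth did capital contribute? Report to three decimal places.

2.727 pp

Contribution = share × growth = 0.27 × 10.1 = 2.727 pp.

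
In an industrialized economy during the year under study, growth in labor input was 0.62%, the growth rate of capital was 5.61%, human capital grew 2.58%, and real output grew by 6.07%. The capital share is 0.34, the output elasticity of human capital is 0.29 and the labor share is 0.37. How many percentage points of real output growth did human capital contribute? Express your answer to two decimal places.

0.75 pp

Contribution = share × growth = 0.29 × 2.58 = 0.7482 pp.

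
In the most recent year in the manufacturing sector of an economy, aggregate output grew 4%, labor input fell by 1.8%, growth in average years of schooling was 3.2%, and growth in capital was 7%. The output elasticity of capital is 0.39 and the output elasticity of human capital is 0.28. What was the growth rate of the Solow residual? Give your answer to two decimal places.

Labor's share = 1 − 0.39 − 0.28 = 0.33.
Capital: 0.39 × 7 = 2.73 pp.
Average years of schooling: 0.28 × 3.2 = 0.896 pp.
Labor input: 0.33 × (-1.8) = -0.594 pp.
TFP growth = 4 − 3.032 = 0.968%.

0.97%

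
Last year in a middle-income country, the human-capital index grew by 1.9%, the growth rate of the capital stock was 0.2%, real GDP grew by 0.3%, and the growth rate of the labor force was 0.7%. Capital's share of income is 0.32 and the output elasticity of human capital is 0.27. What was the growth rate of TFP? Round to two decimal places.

Labor's share = 1 − 0.32 − 0.27 = 0.41.
The capital stock: 0.32 × 0.2 = 0.064 pp.
The human-capital index: 0.27 × 1.9 = 0.513 pp.
The labor force: 0.41 × 0.7 = 0.287 pp.
TFP growth = 0.3 − 0.864 = -0.564%.

-0.56%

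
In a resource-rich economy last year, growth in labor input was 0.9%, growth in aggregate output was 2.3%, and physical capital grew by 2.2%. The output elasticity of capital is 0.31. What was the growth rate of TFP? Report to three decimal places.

0.997%

Labor's share = 1 − 0.31 = 0.69.
Physical capital: 0.31 × 2.2 = 0.682 pp.
Labor input: 0.69 × 0.9 = 0.621 pp.
TFP growth = 2.3 − 1.303 = 0.997%.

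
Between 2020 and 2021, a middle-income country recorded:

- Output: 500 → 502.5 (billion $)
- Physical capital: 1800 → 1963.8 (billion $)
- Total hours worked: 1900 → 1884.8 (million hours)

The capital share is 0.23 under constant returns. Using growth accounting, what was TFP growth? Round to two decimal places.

Output growth = (502.5 − 500) / 500 = 0.5%.
Physical capital growth = (1963.8 − 1800) / 1800 = 9.1%.
Total hours worked growth = (1884.8 − 1900) / 1900 = -0.8%.
Labor's share = 1 − 0.23 = 0.77.
Physical capital: 0.23 × 9.1 = 2.093 pp.
Total hours worked: 0.77 × (-0.8) = -0.616 pp.
TFP growth = 0.5 − 1.477 = -0.977%.

-0.98%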